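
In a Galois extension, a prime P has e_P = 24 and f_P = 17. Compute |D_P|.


|D_P| = e * f
= 24 * 17
= 408

408


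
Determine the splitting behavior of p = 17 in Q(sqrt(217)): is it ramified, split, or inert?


K = Q(sqrt(217)). Since d mod 4 = 1, disc(K) = 217.
Check p | disc: 217 mod 17 = 13.
p does not divide disc. Compute Legendre symbol (d/p):
13^((17-1)/2) mod 17 = 1
(d/p) = 1, so p splits: (p) = P*P' with e=1, f=1, g=2.
Therefore p is split.

split


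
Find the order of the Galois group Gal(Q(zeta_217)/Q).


|Gal(Q(zeta_217)/Q)| = phi(217)
= 180

180


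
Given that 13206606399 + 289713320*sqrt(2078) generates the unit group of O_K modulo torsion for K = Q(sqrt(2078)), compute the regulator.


epsilon = 13206606399 + 289713320*sqrt(2078)
= 2.6413e+10
R = ln(2.6413e+10)
= 23.9971

23.9971


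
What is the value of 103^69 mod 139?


p = 139 is prime and the exponent is (p-1)/2 = 69, so by Euler's criterion 103^69 = (103/139) = +1 or -1 mod 139.
Compute by square-and-multiply:
  69 = 64 + 4 + 1 (binary 1000101)
  Repeated squaring mod 139: 103^1 = 103, 103^2 = 45, 103^4 = 79, 103^8 = 125, 103^16 = 57, 103^32 = 52, 103^64 = 63
  103^69 = 103^64 * 103^4 * 103^1 = 63 * 79 * 103 mod 139
    63 * 79 = 4977 = 112 mod 139
    112 * 103 = 11536 = 138 mod 139
  103^69 = 138 mod 139
Result 138 = p - 1 = -1 mod 139: 103 is a quadratic non-residue mod 139. As a residue in [0, p-1] the value is 138.
103^69 mod 139 = 138

138


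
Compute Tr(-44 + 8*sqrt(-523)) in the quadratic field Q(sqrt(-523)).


Tr(a + b*sqrt(d)) = (a + b*sqrt(d)) + (a - b*sqrt(d)) = 2a
= 2 * (-44)
= -88

-88


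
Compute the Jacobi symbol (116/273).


Compute (116/273) via quadratic reciprocity:
  pull out 2: (2/273) = +1  (since 273 mod 8 = 1)
  pull out 2: (2/273) = +1  (since 273 mod 8 = 1)
  reciprocity: (29/273) -> +(273/29)
  reduce: (12/29)
  pull out 2: (2/29) = -1  (since 29 mod 8 = 5)
  pull out 2: (2/29) = -1  (since 29 mod 8 = 5)
  reciprocity: (3/29) -> +(29/3)
  reduce: (2/3)
  pull out 2: (2/3) = -1  (since 3 mod 8 = 3)
  (1/3) = 1
Product of signs = -1

-1


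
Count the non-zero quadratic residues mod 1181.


For prime p, the number of non-zero quadratic residues is (p-1)/2.
= (1181-1)/2
= 590

590


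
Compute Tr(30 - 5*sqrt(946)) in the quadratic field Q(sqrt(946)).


Tr(a + b*sqrt(d)) = (a + b*sqrt(d)) + (a - b*sqrt(d)) = 2a
= 2 * (30)
= 60

60


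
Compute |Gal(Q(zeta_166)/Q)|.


|Gal(Q(zeta_166)/Q)| = phi(166)
= 82

82


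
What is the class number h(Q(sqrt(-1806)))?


K = Q(sqrt(-1806)). d mod 4 = 2, so D = disc(K) = 4d = -7224
h(K) equals the number of primitive reduced positive-definite forms (a, b, c) = a*x^2 + b*x*y + c*y^2 with b^2 - 4ac = D,
where reduced means |b| <= a <= c, with b >= 0 whenever |b| = a or a = c, and primitive means gcd(a, b, c) = 1.
Reduced forces 3a^2 <= |D| = 7224, so 1 <= a <= 49; b must have the parity of D, and c = (b^2 - D)/(4a) must be an integer >= a.
Enumerate a = 1..49, b in [-a, a]:
  a=1: (1, 0, 1806)  [1]
  a=2: (2, 0, 903)  [1]
  a=3: (3, 0, 602)  [1]
  a=4: none
  a=5: (5, -4, 362), (5, 4, 362)  [2]
  a=6: (6, 0, 301)  [1]
  a=7: (7, 0, 258)  [1]
  a=8..9: none
  a=10: (10, -4, 181), (10, 4, 181)  [2]
  a=11: (11, -6, 165), (11, 6, 165)  [2]
  a=12: none
  a=13: (13, -2, 139), (13, 2, 139)  [2]
  a=14: (14, 0, 129)  [1]
  a=15: (15, -6, 121), (15, 6, 121)  [2]
  a=16: none
  a=17: (17, -16, 110), (17, 16, 110)  [2]
  a=18..20: none
  a=21: (21, 0, 86)  [1]
  a=22: (22, -16, 85), (22, 16, 85)  [2]
  a=23..24: none
  a=25: (25, -24, 78), (25, 24, 78)  [2]
  a=26: (26, -24, 75), (26, 24, 75)  [2]
  a=27..29: none
  a=30: (30, -24, 65), (30, 24, 65)  [2]
  a=31..32: none
  a=33: (33, -6, 55), (33, 6, 55)  [2]
  a=34: (34, -16, 55), (34, 16, 55)  [2]
  a=35: (35, -14, 53), (35, 14, 53)  [2]
  a=36: none
  a=37: (37, -18, 51), (37, 18, 51)  [2]
  a=38: none
  a=39: (39, -24, 50), (39, 24, 50)  [2]
  a=40: none
  a=41: (41, -22, 47), (41, 22, 47)  [2]
  a=42: (42, 0, 43)  [1]
  a=43..49: none
Total reduced forms: 1 + 1 + 1 + 2 + 1 + 1 + 2 + 2 + 2 + 1 + 2 + 2 + 1 + 2 + 2 + 2 + 2 + 2 + 2 + 2 + 2 + 2 + 2 + 1 = 40
h = 40

40


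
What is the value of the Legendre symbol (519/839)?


p = 839 is prime, so compute (519/839) with the reciprocity algorithm (Jacobi-symbol steps: pull out 2s via (2/n), flip via reciprocity, reduce):
  reciprocity: (519/839) -> -(839/519)
  reduce: (320/519)
  pull out 2: (2/519) = +1  (since 519 mod 8 = 7)
  pull out 2: (2/519) = +1  (since 519 mod 8 = 7)
  pull out 2: (2/519) = +1  (since 519 mod 8 = 7)
  pull out 2: (2/519) = +1  (since 519 mod 8 = 7)
  pull out 2: (2/519) = +1  (since 519 mod 8 = 7)
  pull out 2: (2/519) = +1  (since 519 mod 8 = 7)
  reciprocity: (5/519) -> +(519/5)
  reduce: (4/5)
  pull out 2: (2/5) = -1  (since 5 mod 8 = 5)
  pull out 2: (2/5) = -1  (since 5 mod 8 = 5)
  (1/5) = 1
Product of signs = -1
(519/839) = -1

-1


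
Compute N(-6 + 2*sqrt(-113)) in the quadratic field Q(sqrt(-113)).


N(a + b*sqrt(d)) = a^2 - d*b^2
= (-6)^2 - (-113)*(2)^2
= 36 + 452
= 488

488


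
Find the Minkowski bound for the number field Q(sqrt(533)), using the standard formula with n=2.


d = 533, d mod 4 = 1, so disc(K) = d = 533; |disc(K)| = 533
Real quadratic field, so n = 2, s = r2 = 0, r1 = 2
M = (n!/n^n) * (4/pi)^s * sqrt(|disc(K)|) = (2!/2^2) * (4/pi)^0 * sqrt(533)
= 0.5 * 1.000000 * 23.086793
= 11.5434

11.5434


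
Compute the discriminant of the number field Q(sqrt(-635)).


For K = Q(sqrt(d)) with d squarefree: disc(K) = d if d = 1 mod 4, and disc(K) = 4d if d = 2 or 3 mod 4.
Here d = -635, and d mod 4 = 1.
d = 1 mod 4 (O_K = Z[(1+sqrt(d))/2]), so disc(K) = d = -635

-635


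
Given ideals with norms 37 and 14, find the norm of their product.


N(IJ) = N(I) * N(J)
= 37 * 14
= 518

518


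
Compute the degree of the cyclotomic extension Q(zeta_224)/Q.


The degree equals Euler's totient phi(224).
224 = 2^5 * 7
phi(224) = 96

96


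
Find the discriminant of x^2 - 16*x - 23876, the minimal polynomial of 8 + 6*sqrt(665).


The element 8 + 6*sqrt(665) has minimal polynomial:
x^2 - 16*x - 23876
Discriminant = (-16)^2 - 4*(-23876)
= 256 + 95504
= 95760

95760


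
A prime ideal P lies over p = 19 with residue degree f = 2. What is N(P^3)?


N(P^a) = p^(a*f)
= 19^(3*2)
= 19^6
= 47045881

47045881


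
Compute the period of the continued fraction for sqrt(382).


Run the CF algorithm for sqrt(382).
a_0 = floor(sqrt(382)) = 19; set m_0=0, q_0=1.
Recurrence: m' = q*a - m,  q' = (d - m'^2)/q,  a' = floor((a_0 + m')/q').
  step 1: m=19, q=21, a=1
  step 2: m=2, q=18, a=1
  step 3: m=16, q=7, a=5
  step 4: m=19, q=3, a=12
  step 5: m=17, q=31, a=1
  step 6: m=14, q=6, a=5
  step 7: m=16, q=21, a=1
  step 8: m=5, q=17, a=1
  step 9: m=12, q=14, a=2
  step 10: m=16, q=9, a=3
  step 11: m=11, q=29, a=1
  step 12: m=18, q=2, a=18
  step 13: m=18, q=29, a=1
  step 14: m=11, q=9, a=3
  step 15: m=16, q=14, a=2
  step 16: m=12, q=17, a=1
  step 17: m=5, q=21, a=1
  step 18: m=16, q=6, a=5
  step 19: m=14, q=31, a=1
  step 20: m=17, q=3, a=12
  step 21: m=19, q=7, a=5
  step 22: m=16, q=18, a=1
  step 23: m=2, q=21, a=1
  step 24: m=19, q=1, a=38
a_24 = 2*a_0 = 38, so the period closes here.
sqrt(382) = [19; 1, 1, 5, 12, 1, 5, 1, 1, 2, 3, 1, 18, 1, 3, 2, 1, 1, 5, 1, 12, 5, 1, 1, 38]
Period length = 24

24


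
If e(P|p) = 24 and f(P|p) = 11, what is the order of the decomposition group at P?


|D_P| = e * f
= 24 * 11
= 264

264


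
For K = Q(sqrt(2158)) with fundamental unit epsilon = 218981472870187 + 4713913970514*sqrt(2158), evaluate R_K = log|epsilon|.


epsilon = 218981472870187 + 4713913970514*sqrt(2158)
= 4.3796e+14
R = ln(4.3796e+14)
= 33.7132

33.7132


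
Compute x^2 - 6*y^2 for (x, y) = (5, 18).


x^2 - d*y^2
= 5^2 - 6*18^2
= 25 - 1944
= -1919

-1919


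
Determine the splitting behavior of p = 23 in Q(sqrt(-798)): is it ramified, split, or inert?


K = Q(sqrt(-798)). Since d mod 4 = 2, disc(K) = -3192.
Check p | disc: -3192 mod 23 = 5.
p does not divide disc. Compute Legendre symbol (d/p):
7^((23-1)/2) mod 23 = -1
(d/p) = -1, so p is inert: (p) stays prime with e=1, f=2, g=1.
Therefore p is inert.

inert


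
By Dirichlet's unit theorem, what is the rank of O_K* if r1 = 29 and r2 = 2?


By Dirichlet's unit theorem:
rank = r1 + r2 - 1
= 29 + 2 - 1
= 30

30


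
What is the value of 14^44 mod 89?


p = 89 is prime and the exponent is (p-1)/2 = 44, so by Euler's criterion 14^44 = (14/89) = +1 or -1 mod 89.
Compute by square-and-multiply:
  44 = 32 + 8 + 4 (binary 101100)
  Repeated squaring mod 89: 14^1 = 14, 14^2 = 18, 14^4 = 57, 14^8 = 45, 14^16 = 67, 14^32 = 39
  14^44 = 14^32 * 14^8 * 14^4 = 39 * 45 * 57 mod 89
    39 * 45 = 1755 = 64 mod 89
    64 * 57 = 3648 = 88 mod 89
  14^44 = 88 mod 89
Result 88 = p - 1 = -1 mod 89: 14 is a quadratic non-residue mod 89. As a residue in [0, p-1] the value is 88.
14^44 mod 89 = 88

88


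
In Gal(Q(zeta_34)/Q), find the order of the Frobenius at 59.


The Frobenius at p in Gal(Q(zeta_n)/Q) = (Z/nZ)* is the class of p, so its order is ord_34(59), the smallest k >= 1 with 59^k = 1 mod 34.
n = 34 = 2 * 17, phi(34) = 16; the order divides phi(n).
Divisors of 16: 1, 2, 4, 8, 16
Repeated squaring mod 34: 59^1 = 25, 59^2 = 13, 59^4 = 33, 59^8 = 1, 59^16 = 1
Test divisors in increasing order:
  k=1: 59^1 = 25 mod 34
  k=2: 59^2 = 13 mod 34
  k=4: 59^4 = 33 mod 34
  k=8: 59^8 = 1 mod 34  <- first divisor giving 1
Order = 8

8


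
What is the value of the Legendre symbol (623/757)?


p = 757 is prime, so compute (623/757) with the reciprocity algorithm (Jacobi-symbol steps: pull out 2s via (2/n), flip via reciprocity, reduce):
  reciprocity: (623/757) -> +(757/623)
  reduce: (134/623)
  pull out 2: (2/623) = +1  (since 623 mod 8 = 7)
  reciprocity: (67/623) -> -(623/67)
  reduce: (20/67)
  pull out 2: (2/67) = -1  (since 67 mod 8 = 3)
  pull out 2: (2/67) = -1  (since 67 mod 8 = 3)
  reciprocity: (5/67) -> +(67/5)
  reduce: (2/5)
  pull out 2: (2/5) = -1  (since 5 mod 8 = 5)
  (1/5) = 1
Product of signs = 1
(623/757) = 1

1


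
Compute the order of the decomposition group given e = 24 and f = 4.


|D_P| = e * f
= 24 * 4
= 96

96


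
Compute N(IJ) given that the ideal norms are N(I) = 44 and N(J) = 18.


N(IJ) = N(I) * N(J)
= 44 * 18
= 792

792


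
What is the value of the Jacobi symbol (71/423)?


Compute (71/423) via quadratic reciprocity:
  reciprocity: (71/423) -> -(423/71)
  reduce: (68/71)
  pull out 2: (2/71) = +1  (since 71 mod 8 = 7)
  pull out 2: (2/71) = +1  (since 71 mod 8 = 7)
  reciprocity: (17/71) -> +(71/17)
  reduce: (3/17)
  reciprocity: (3/17) -> +(17/3)
  reduce: (2/3)
  pull out 2: (2/3) = -1  (since 3 mod 8 = 3)
  (1/3) = 1
Product of signs = 1

1


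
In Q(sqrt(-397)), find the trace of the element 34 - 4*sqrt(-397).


Tr(a + b*sqrt(d)) = (a + b*sqrt(d)) + (a - b*sqrt(d)) = 2a
= 2 * (34)
= 68

68


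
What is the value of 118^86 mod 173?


p = 173 is prime and the exponent is (p-1)/2 = 86, so by Euler's criterion 118^86 = (118/173) = +1 or -1 mod 173.
Compute by square-and-multiply:
  86 = 64 + 16 + 4 + 2 (binary 1010110)
  Repeated squaring mod 173: 118^1 = 118, 118^2 = 84, 118^4 = 136, 118^8 = 158, 118^16 = 52, 118^32 = 109, 118^64 = 117
  118^86 = 118^64 * 118^16 * 118^4 * 118^2 = 117 * 52 * 136 * 84 mod 173
    117 * 52 = 6084 = 29 mod 173
    29 * 136 = 3944 = 138 mod 173
    138 * 84 = 11592 = 1 mod 173
  118^86 = 1 mod 173
Result 1: 118 is a quadratic residue mod 173.
118^86 mod 173 = 1

1


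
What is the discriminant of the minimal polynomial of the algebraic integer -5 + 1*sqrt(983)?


The element -5 + 1*sqrt(983) has minimal polynomial:
x^2 + 10*x - 958
Discriminant = (10)^2 - 4*(-958)
= 100 + 3832
= 3932

3932


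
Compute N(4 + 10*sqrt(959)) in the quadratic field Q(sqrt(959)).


N(a + b*sqrt(d)) = a^2 - d*b^2
= (4)^2 - (959)*(10)^2
= 16 - 95900
= -95884

-95884


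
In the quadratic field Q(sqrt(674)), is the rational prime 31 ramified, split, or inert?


K = Q(sqrt(674)). Since d mod 4 = 2, disc(K) = 2696.
Check p | disc: 2696 mod 31 = 30.
p does not divide disc. Compute Legendre symbol (d/p):
23^((31-1)/2) mod 31 = -1
(d/p) = -1, so p is inert: (p) stays prime with e=1, f=2, g=1.
Therefore p is inert.

inert


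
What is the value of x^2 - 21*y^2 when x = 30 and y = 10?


x^2 - d*y^2
= 30^2 - 21*10^2
= 900 - 2100
= -1200

-1200


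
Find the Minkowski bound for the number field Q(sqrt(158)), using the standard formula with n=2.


d = 158, d mod 4 = 2, so disc(K) = 4d = 632; |disc(K)| = 632
Real quadratic field, so n = 2, s = r2 = 0, r1 = 2
M = (n!/n^n) * (4/pi)^s * sqrt(|disc(K)|) = (2!/2^2) * (4/pi)^0 * sqrt(632)
= 0.5 * 1.000000 * 25.139610
= 12.5698

12.5698


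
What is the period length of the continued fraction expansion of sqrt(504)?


Run the CF algorithm for sqrt(504).
a_0 = floor(sqrt(504)) = 22; set m_0=0, q_0=1.
Recurrence: m' = q*a - m,  q' = (d - m'^2)/q,  a' = floor((a_0 + m')/q').
  step 1: m=22, q=20, a=2
  step 2: m=18, q=9, a=4
  step 3: m=18, q=20, a=2
  step 4: m=22, q=1, a=44
a_4 = 2*a_0 = 44, so the period closes here.
sqrt(504) = [22; 2, 4, 2, 44]
Period length = 4

4


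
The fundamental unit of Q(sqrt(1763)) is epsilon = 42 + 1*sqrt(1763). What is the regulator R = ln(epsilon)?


epsilon = 42 + 1*sqrt(1763)
= 83.9881
R = ln(83.9881)
= 4.4307

4.4307


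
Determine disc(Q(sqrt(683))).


For K = Q(sqrt(d)) with d squarefree: disc(K) = d if d = 1 mod 4, and disc(K) = 4d if d = 2 or 3 mod 4.
Here d = 683, and d mod 4 = 3.
d = 3 mod 4, not 1 (O_K = Z[sqrt(d)]), so disc(K) = 4d = 4 * (683) = 2732

2732


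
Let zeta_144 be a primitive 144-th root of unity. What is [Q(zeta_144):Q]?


The degree equals Euler's totient phi(144).
144 = 2^4 * 3^2
phi(144) = 48

48


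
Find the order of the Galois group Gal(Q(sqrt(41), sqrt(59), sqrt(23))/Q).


The 3 square roots of distinct primes are multiplicatively independent over Q,
so [K:Q] = 2^3 and Gal(K/Q) is isomorphic to (Z/2Z)^3.
|Gal| = 2^3 = 8

8


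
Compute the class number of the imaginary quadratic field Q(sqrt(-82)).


K = Q(sqrt(-82)). d mod 4 = 2, so D = disc(K) = 4d = -328
h(K) equals the number of primitive reduced positive-definite forms (a, b, c) = a*x^2 + b*x*y + c*y^2 with b^2 - 4ac = D,
where reduced means |b| <= a <= c, with b >= 0 whenever |b| = a or a = c, and primitive means gcd(a, b, c) = 1.
Reduced forces 3a^2 <= |D| = 328, so 1 <= a <= 10; b must have the parity of D, and c = (b^2 - D)/(4a) must be an integer >= a.
Enumerate a = 1..10, b in [-a, a]:
  a=1: (1, 0, 82)  [1]
  a=2: (2, 0, 41)  [1]
  a=3..6: none
  a=7: (7, -6, 13), (7, 6, 13)  [2]
  a=8..10: none
Total reduced forms: 1 + 1 + 2 = 4
h = 4

4


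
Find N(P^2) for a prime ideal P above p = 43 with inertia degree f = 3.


N(P^a) = p^(a*f)
= 43^(2*3)
= 43^6
= 6321363049

6321363049


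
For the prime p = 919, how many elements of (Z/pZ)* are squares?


For prime p, the number of non-zero quadratic residues is (p-1)/2.
= (919-1)/2
= 459

459


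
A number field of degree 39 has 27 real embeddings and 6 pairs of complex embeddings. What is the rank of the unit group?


By Dirichlet's unit theorem:
rank = r1 + r2 - 1
= 27 + 6 - 1
= 32

32


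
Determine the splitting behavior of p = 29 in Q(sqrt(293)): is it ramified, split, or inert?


K = Q(sqrt(293)). Since d mod 4 = 1, disc(K) = 293.
Check p | disc: 293 mod 29 = 3.
p does not divide disc. Compute Legendre symbol (d/p):
3^((29-1)/2) mod 29 = -1
(d/p) = -1, so p is inert: (p) stays prime with e=1, f=2, g=1.
Therefore p is inert.

inert


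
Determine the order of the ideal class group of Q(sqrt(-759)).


K = Q(sqrt(-759)). d mod 4 = 1, so D = disc(K) = d = -759
h(K) equals the number of primitive reduced positive-definite forms (a, b, c) = a*x^2 + b*x*y + c*y^2 with b^2 - 4ac = D,
where reduced means |b| <= a <= c, with b >= 0 whenever |b| = a or a = c, and primitive means gcd(a, b, c) = 1.
Reduced forces 3a^2 <= |D| = 759, so 1 <= a <= 15; b must have the parity of D, and c = (b^2 - D)/(4a) must be an integer >= a.
Enumerate a = 1..15, b in [-a, a]:
  a=1: (1, 1, 190)  [1]
  a=2: (2, -1, 95), (2, 1, 95)  [2]
  a=3: (3, 3, 64)  [1]
  a=4: (4, -3, 48), (4, 3, 48)  [2]
  a=5: (5, -1, 38), (5, 1, 38)  [2]
  a=6: (6, -3, 32), (6, 3, 32)  [2]
  a=7: (7, -5, 28), (7, 5, 28)  [2]
  a=8: (8, -3, 24), (8, 3, 24)  [2]
  a=9: none
  a=10: (10, -9, 21), (10, -1, 19), (10, 1, 19), (10, 9, 21)  [4]
  a=11: (11, 11, 20)  [1]
  a=12: (12, -3, 16), (12, 3, 16)  [2]
  a=13: none
  a=14: (14, -9, 15), (14, 5, 14), (14, 9, 15)  [3]
  a=15: none
Total reduced forms: 1 + 2 + 1 + 2 + 2 + 2 + 2 + 2 + 4 + 1 + 2 + 3 = 24
h = 24

24


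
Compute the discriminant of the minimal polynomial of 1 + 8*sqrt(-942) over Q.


The element 1 + 8*sqrt(-942) has minimal polynomial:
x^2 - 2*x + 60289
Discriminant = (-2)^2 - 4*(60289)
= 4 - 241156
= -241152

-241152


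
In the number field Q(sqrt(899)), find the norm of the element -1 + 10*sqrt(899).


N(a + b*sqrt(d)) = a^2 - d*b^2
= (-1)^2 - (899)*(10)^2
= 1 - 89900
= -89899

-89899


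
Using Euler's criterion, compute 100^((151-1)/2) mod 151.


p = 151 is prime and the exponent is (p-1)/2 = 75, so by Euler's criterion 100^75 = (100/151) = +1 or -1 mod 151.
Compute by square-and-multiply:
  75 = 64 + 8 + 2 + 1 (binary 1001011)
  Repeated squaring mod 151: 100^1 = 100, 100^2 = 34, 100^4 = 99, 100^8 = 137, 100^16 = 45, 100^32 = 62, 100^64 = 69
  100^75 = 100^64 * 100^8 * 100^2 * 100^1 = 69 * 137 * 34 * 100 mod 151
    69 * 137 = 9453 = 91 mod 151
    91 * 34 = 3094 = 74 mod 151
    74 * 100 = 7400 = 1 mod 151
  100^75 = 1 mod 151
Result 1: 100 is a quadratic residue mod 151.
100^75 mod 151 = 1

1


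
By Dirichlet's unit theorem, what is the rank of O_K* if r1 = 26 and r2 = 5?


By Dirichlet's unit theorem:
rank = r1 + r2 - 1
= 26 + 5 - 1
= 30

30


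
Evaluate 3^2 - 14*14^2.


x^2 - d*y^2
= 3^2 - 14*14^2
= 9 - 2744
= -2735

-2735


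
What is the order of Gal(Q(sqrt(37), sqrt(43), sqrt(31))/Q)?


The 3 square roots of distinct primes are multiplicatively independent over Q,
so [K:Q] = 2^3 and Gal(K/Q) is isomorphic to (Z/2Z)^3.
|Gal| = 2^3 = 8

8


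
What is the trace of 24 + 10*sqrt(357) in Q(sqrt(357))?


Tr(a + b*sqrt(d)) = (a + b*sqrt(d)) + (a - b*sqrt(d)) = 2a
= 2 * (24)
= 48

48


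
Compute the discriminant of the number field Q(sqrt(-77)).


For K = Q(sqrt(d)) with d squarefree: disc(K) = d if d = 1 mod 4, and disc(K) = 4d if d = 2 or 3 mod 4.
Here d = -77, and d mod 4 = 3.
d = 3 mod 4, not 1 (O_K = Z[sqrt(d)]), so disc(K) = 4d = 4 * (-77) = -308

-308


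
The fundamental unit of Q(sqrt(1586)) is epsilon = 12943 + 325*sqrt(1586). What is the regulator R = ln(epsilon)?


epsilon = 12943 + 325*sqrt(1586)
= 25886.0000
R = ln(25886.0000)
= 10.1615

10.1615


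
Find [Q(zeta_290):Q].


The degree equals Euler's totient phi(290).
290 = 2 * 5 * 29
phi(290) = 112

112


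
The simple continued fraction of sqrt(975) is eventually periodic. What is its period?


Run the CF algorithm for sqrt(975).
a_0 = floor(sqrt(975)) = 31; set m_0=0, q_0=1.
Recurrence: m' = q*a - m,  q' = (d - m'^2)/q,  a' = floor((a_0 + m')/q').
  step 1: m=31, q=14, a=4
  step 2: m=25, q=25, a=2
  step 3: m=25, q=14, a=4
  step 4: m=31, q=1, a=62
a_4 = 2*a_0 = 62, so the period closes here.
sqrt(975) = [31; 4, 2, 4, 62]
Period length = 4

4


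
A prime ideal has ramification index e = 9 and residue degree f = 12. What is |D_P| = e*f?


|D_P| = e * f
= 9 * 12
= 108

108


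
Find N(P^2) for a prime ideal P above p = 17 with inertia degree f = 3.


N(P^a) = p^(a*f)
= 17^(2*3)
= 17^6
= 24137569

24137569


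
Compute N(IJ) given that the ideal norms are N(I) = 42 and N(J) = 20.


N(IJ) = N(I) * N(J)
= 42 * 20
= 840

840


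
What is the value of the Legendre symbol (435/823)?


p = 823 is prime, so compute (435/823) with the reciprocity algorithm (Jacobi-symbol steps: pull out 2s via (2/n), flip via reciprocity, reduce):
  reciprocity: (435/823) -> -(823/435)
  reduce: (388/435)
  pull out 2: (2/435) = -1  (since 435 mod 8 = 3)
  pull out 2: (2/435) = -1  (since 435 mod 8 = 3)
  reciprocity: (97/435) -> +(435/97)
  reduce: (47/97)
  reciprocity: (47/97) -> +(97/47)
  reduce: (3/47)
  reciprocity: (3/47) -> -(47/3)
  reduce: (2/3)
  pull out 2: (2/3) = -1  (since 3 mod 8 = 3)
  (1/3) = 1
Product of signs = -1
(435/823) = -1

-1


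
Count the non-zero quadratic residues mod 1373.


For prime p, the number of non-zero quadratic residues is (p-1)/2.
= (1373-1)/2
= 686

686


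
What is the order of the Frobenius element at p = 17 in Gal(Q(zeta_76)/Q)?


The Frobenius at p in Gal(Q(zeta_n)/Q) = (Z/nZ)* is the class of p, so its order is ord_76(17), the smallest k >= 1 with 17^k = 1 mod 76.
n = 76 = 2^2 * 19, phi(76) = 36; the order divides phi(n).
Divisors of 36: 1, 2, 3, 4, 6, 9, 12, 18, 36
Repeated squaring mod 76: 17^1 = 17, 17^2 = 61, 17^4 = 73, 17^8 = 9, 17^16 = 5, 17^32 = 25
Test divisors in increasing order:
  k=1: 17^1 = 17 mod 76
  k=2: 17^2 = 61 mod 76
  k=3: 17^3 = 61 * 17 = 49 mod 76
  k=4: 17^4 = 73 mod 76
  k=6: 17^6 = 73 * 61 = 45 mod 76
  k=9: 17^9 = 9 * 17 = 1 mod 76  <- first divisor giving 1
Order = 9

9


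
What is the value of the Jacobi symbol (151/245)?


Compute (151/245) via quadratic reciprocity:
  reciprocity: (151/245) -> +(245/151)
  reduce: (94/151)
  pull out 2: (2/151) = +1  (since 151 mod 8 = 7)
  reciprocity: (47/151) -> -(151/47)
  reduce: (10/47)
  pull out 2: (2/47) = +1  (since 47 mod 8 = 7)
  reciprocity: (5/47) -> +(47/5)
  reduce: (2/5)
  pull out 2: (2/5) = -1  (since 5 mod 8 = 5)
  (1/5) = 1
Product of signs = 1

1


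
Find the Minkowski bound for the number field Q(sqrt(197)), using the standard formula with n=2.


d = 197, d mod 4 = 1, so disc(K) = d = 197; |disc(K)| = 197
Real quadratic field, so n = 2, s = r2 = 0, r1 = 2
M = (n!/n^n) * (4/pi)^s * sqrt(|disc(K)|) = (2!/2^2) * (4/pi)^0 * sqrt(197)
= 0.5 * 1.000000 * 14.035669
= 7.0178

7.0178


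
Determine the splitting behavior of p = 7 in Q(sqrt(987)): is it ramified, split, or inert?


K = Q(sqrt(987)). Since d mod 4 = 3, disc(K) = 3948.
Check p | disc: 3948 mod 7 = 0.
p divides disc, so p ramifies: (p) = P^2 with e=2, f=1, g=1.
Therefore p is ramified.

ramified


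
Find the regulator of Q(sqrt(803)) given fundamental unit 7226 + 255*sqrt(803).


epsilon = 7226 + 255*sqrt(803)
= 14451.9999
R = ln(14451.9999)
= 9.5786

9.5786


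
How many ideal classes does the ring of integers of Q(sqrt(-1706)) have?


K = Q(sqrt(-1706)). d mod 4 = 2, so D = disc(K) = 4d = -6824
h(K) equals the number of primitive reduced positive-definite forms (a, b, c) = a*x^2 + b*x*y + c*y^2 with b^2 - 4ac = D,
where reduced means |b| <= a <= c, with b >= 0 whenever |b| = a or a = c, and primitive means gcd(a, b, c) = 1.
Reduced forces 3a^2 <= |D| = 6824, so 1 <= a <= 47; b must have the parity of D, and c = (b^2 - D)/(4a) must be an integer >= a.
Enumerate a = 1..47, b in [-a, a]:
  a=1: (1, 0, 1706)  [1]
  a=2: (2, 0, 853)  [1]
  a=3: (3, -2, 569), (3, 2, 569)  [2]
  a=4: none
  a=5: (5, -4, 342), (5, 4, 342)  [2]
  a=6: (6, -4, 285), (6, 4, 285)  [2]
  a=7: (7, -6, 245), (7, 6, 245)  [2]
  a=8: none
  a=9: (9, -4, 190), (9, 4, 190)  [2]
  a=10: (10, -4, 171), (10, 4, 171)  [2]
  a=11..12: none
  a=13: (13, -12, 134), (13, 12, 134)  [2]
  a=14: (14, -8, 123), (14, 8, 123)  [2]
  a=15: (15, -14, 117), (15, -4, 114), (15, 4, 114), (15, 14, 117)  [4]
  a=16..17: none
  a=18: (18, -4, 95), (18, 4, 95)  [2]
  a=19: (19, -4, 90), (19, 4, 90)  [2]
  a=20: none
  a=21: (21, -20, 86), (21, -8, 82), (21, 8, 82), (21, 20, 86)  [4]
  a=22..24: none
  a=25: (25, -24, 74), (25, 24, 74)  [2]
  a=26: (26, -12, 67), (26, 12, 67)  [2]
  a=27: (27, -14, 65), (27, 14, 65)  [2]
  a=28: none
  a=29: (29, -22, 63), (29, 22, 63)  [2]
  a=30: (30, -16, 59), (30, -4, 57), (30, 4, 57), (30, 16, 59)  [4]
  a=31..34: none
  a=35: (35, -34, 57), (35, -6, 49), (35, 6, 49), (35, 34, 57)  [4]
  a=36: none
  a=37: (37, -24, 50), (37, 24, 50)  [2]
  a=38: (38, -4, 45), (38, 4, 45)  [2]
  a=39: (39, -38, 53), (39, -14, 45), (39, 14, 45), (39, 38, 53)  [4]
  a=40: none
  a=41: (41, -8, 42), (41, 8, 42)  [2]
  a=42: (42, -20, 43), (42, 20, 43)  [2]
  a=43..47: none
Total reduced forms: 1 + 1 + 2 + 2 + 2 + 2 + 2 + 2 + 2 + 2 + 4 + 2 + 2 + 4 + 2 + 2 + 2 + 2 + 4 + 4 + 2 + 2 + 4 + 2 + 2 = 58
h = 58

58


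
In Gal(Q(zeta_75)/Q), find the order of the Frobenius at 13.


The Frobenius at p in Gal(Q(zeta_n)/Q) = (Z/nZ)* is the class of p, so its order is ord_75(13), the smallest k >= 1 with 13^k = 1 mod 75.
n = 75 = 3 * 5^2, phi(75) = 40; the order divides phi(n).
Divisors of 40: 1, 2, 4, 5, 8, 10, 20, 40
Repeated squaring mod 75: 13^1 = 13, 13^2 = 19, 13^4 = 61, 13^8 = 46, 13^16 = 16, 13^32 = 31
Test divisors in increasing order:
  k=1: 13^1 = 13 mod 75
  k=2: 13^2 = 19 mod 75
  k=4: 13^4 = 61 mod 75
  k=5: 13^5 = 61 * 13 = 43 mod 75
  k=8: 13^8 = 46 mod 75
  k=10: 13^10 = 46 * 19 = 49 mod 75
  k=20: 13^20 = 16 * 61 = 1 mod 75  <- first divisor giving 1
Order = 20

20


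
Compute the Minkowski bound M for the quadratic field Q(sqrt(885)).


d = 885, d mod 4 = 1, so disc(K) = d = 885; |disc(K)| = 885
Real quadratic field, so n = 2, s = r2 = 0, r1 = 2
M = (n!/n^n) * (4/pi)^s * sqrt(|disc(K)|) = (2!/2^2) * (4/pi)^0 * sqrt(885)
= 0.5 * 1.000000 * 29.748950
= 14.8745

14.8745


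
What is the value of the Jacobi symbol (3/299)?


Compute (3/299) via quadratic reciprocity:
  reciprocity: (3/299) -> -(299/3)
  reduce: (2/3)
  pull out 2: (2/3) = -1  (since 3 mod 8 = 3)
  (1/3) = 1
Product of signs = 1

1


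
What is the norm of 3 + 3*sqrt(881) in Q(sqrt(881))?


N(a + b*sqrt(d)) = a^2 - d*b^2
= (3)^2 - (881)*(3)^2
= 9 - 7929
= -7920

-7920


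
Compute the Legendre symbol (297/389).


p = 389 is prime, so compute (297/389) with the reciprocity algorithm (Jacobi-symbol steps: pull out 2s via (2/n), flip via reciprocity, reduce):
  reciprocity: (297/389) -> +(389/297)
  reduce: (92/297)
  pull out 2: (2/297) = +1  (since 297 mod 8 = 1)
  pull out 2: (2/297) = +1  (since 297 mod 8 = 1)
  reciprocity: (23/297) -> +(297/23)
  reduce: (21/23)
  reciprocity: (21/23) -> +(23/21)
  reduce: (2/21)
  pull out 2: (2/21) = -1  (since 21 mod 8 = 5)
  (1/21) = 1
Product of signs = -1
(297/389) = -1

-1


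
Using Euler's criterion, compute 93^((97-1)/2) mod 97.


p = 97 is prime and the exponent is (p-1)/2 = 48, so by Euler's criterion 93^48 = (93/97) = +1 or -1 mod 97.
Compute by square-and-multiply:
  48 = 32 + 16 (binary 110000)
  Repeated squaring mod 97: 93^1 = 93, 93^2 = 16, 93^4 = 62, 93^8 = 61, 93^16 = 35, 93^32 = 61
  93^48 = 93^32 * 93^16 = 61 * 35 mod 97
    61 * 35 = 2135 = 1 mod 97
  93^48 = 1 mod 97
Result 1: 93 is a quadratic residue mod 97.
93^48 mod 97 = 1

1


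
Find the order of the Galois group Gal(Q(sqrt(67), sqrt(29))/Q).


The 2 square roots of distinct primes are multiplicatively independent over Q,
so [K:Q] = 2^2 and Gal(K/Q) is isomorphic to (Z/2Z)^2.
|Gal| = 2^2 = 4

4


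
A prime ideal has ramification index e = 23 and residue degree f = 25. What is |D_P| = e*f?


|D_P| = e * f
= 23 * 25
= 575

575


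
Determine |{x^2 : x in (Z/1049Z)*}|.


For prime p, the number of non-zero quadratic residues is (p-1)/2.
= (1049-1)/2
= 524

524


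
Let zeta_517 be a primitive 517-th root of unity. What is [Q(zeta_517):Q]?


The degree equals Euler's totient phi(517).
517 = 11 * 47
phi(517) = 460

460


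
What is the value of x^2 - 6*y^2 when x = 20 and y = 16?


x^2 - d*y^2
= 20^2 - 6*16^2
= 400 - 1536
= -1136

-1136


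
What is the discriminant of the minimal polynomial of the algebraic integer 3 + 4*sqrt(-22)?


The element 3 + 4*sqrt(-22) has minimal polynomial:
x^2 - 6*x + 361
Discriminant = (-6)^2 - 4*(361)
= 36 - 1444
= -1408

-1408


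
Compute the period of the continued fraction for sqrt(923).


Run the CF algorithm for sqrt(923).
a_0 = floor(sqrt(923)) = 30; set m_0=0, q_0=1.
Recurrence: m' = q*a - m,  q' = (d - m'^2)/q,  a' = floor((a_0 + m')/q').
  step 1: m=30, q=23, a=2
  step 2: m=16, q=29, a=1
  step 3: m=13, q=26, a=1
  step 4: m=13, q=29, a=1
  step 5: m=16, q=23, a=2
  step 6: m=30, q=1, a=60
a_6 = 2*a_0 = 60, so the period closes here.
sqrt(923) = [30; 2, 1, 1, 1, 2, 60]
Period length = 6

6


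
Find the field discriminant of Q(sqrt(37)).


For K = Q(sqrt(d)) with d squarefree: disc(K) = d if d = 1 mod 4, and disc(K) = 4d if d = 2 or 3 mod 4.
Here d = 37, and d mod 4 = 1.
d = 1 mod 4 (O_K = Z[(1+sqrt(d))/2]), so disc(K) = d = 37

37


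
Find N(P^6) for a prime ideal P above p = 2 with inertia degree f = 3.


N(P^a) = p^(a*f)
= 2^(6*3)
= 2^18
= 262144

262144


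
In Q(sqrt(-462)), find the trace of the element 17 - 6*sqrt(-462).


Tr(a + b*sqrt(d)) = (a + b*sqrt(d)) + (a - b*sqrt(d)) = 2a
= 2 * (17)
= 34

34


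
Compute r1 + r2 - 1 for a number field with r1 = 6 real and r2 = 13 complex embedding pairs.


By Dirichlet's unit theorem:
rank = r1 + r2 - 1
= 6 + 13 - 1
= 18

18


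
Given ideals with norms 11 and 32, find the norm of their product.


N(IJ) = N(I) * N(J)
= 11 * 32
= 352

352


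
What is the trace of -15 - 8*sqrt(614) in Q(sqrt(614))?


Tr(a + b*sqrt(d)) = (a + b*sqrt(d)) + (a - b*sqrt(d)) = 2a
= 2 * (-15)
= -30

-30


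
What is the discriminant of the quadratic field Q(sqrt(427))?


For K = Q(sqrt(d)) with d squarefree: disc(K) = d if d = 1 mod 4, and disc(K) = 4d if d = 2 or 3 mod 4.
Here d = 427, and d mod 4 = 3.
d = 3 mod 4, not 1 (O_K = Z[sqrt(d)]), so disc(K) = 4d = 4 * (427) = 1708

1708


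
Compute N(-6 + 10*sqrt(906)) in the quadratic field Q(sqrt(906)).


N(a + b*sqrt(d)) = a^2 - d*b^2
= (-6)^2 - (906)*(10)^2
= 36 - 90600
= -90564

-90564


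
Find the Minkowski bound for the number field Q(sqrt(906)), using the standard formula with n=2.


d = 906, d mod 4 = 2, so disc(K) = 4d = 3624; |disc(K)| = 3624
Real quadratic field, so n = 2, s = r2 = 0, r1 = 2
M = (n!/n^n) * (4/pi)^s * sqrt(|disc(K)|) = (2!/2^2) * (4/pi)^0 * sqrt(3624)
= 0.5 * 1.000000 * 60.199668
= 30.0998

30.0998


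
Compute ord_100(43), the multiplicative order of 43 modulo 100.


We want ord_100(43), the smallest k >= 1 with 43^k = 1 mod 100.
n = 100 = 2^2 * 5^2, phi(100) = 40; the order divides phi(n).
Divisors of 40: 1, 2, 4, 5, 8, 10, 20, 40
Repeated squaring mod 100: 43^1 = 43, 43^2 = 49, 43^4 = 1, 43^8 = 1, 43^16 = 1, 43^32 = 1
Test divisors in increasing order:
  k=1: 43^1 = 43 mod 100
  k=2: 43^2 = 49 mod 100
  k=4: 43^4 = 1 mod 100  <- first divisor giving 1
Order = 4

4


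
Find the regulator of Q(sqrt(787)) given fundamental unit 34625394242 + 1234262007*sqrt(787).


epsilon = 34625394242 + 1234262007*sqrt(787)
= 6.9251e+10
R = ln(6.9251e+10)
= 24.9610

24.9610


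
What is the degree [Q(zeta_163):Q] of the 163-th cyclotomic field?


The degree equals Euler's totient phi(163).
163 = 163
phi(163) = 162

162


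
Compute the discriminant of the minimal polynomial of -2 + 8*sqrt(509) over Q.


The element -2 + 8*sqrt(509) has minimal polynomial:
x^2 + 4*x - 32572
Discriminant = (4)^2 - 4*(-32572)
= 16 + 130288
= 130304

130304


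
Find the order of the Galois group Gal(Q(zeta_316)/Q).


|Gal(Q(zeta_316)/Q)| = phi(316)
= 156

156


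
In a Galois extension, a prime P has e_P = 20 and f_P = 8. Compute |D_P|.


|D_P| = e * f
= 20 * 8
= 160

160


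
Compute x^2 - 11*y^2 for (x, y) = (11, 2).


x^2 - d*y^2
= 11^2 - 11*2^2
= 121 - 44
= 77

77


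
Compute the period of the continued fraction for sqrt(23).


Run the CF algorithm for sqrt(23).
a_0 = floor(sqrt(23)) = 4; set m_0=0, q_0=1.
Recurrence: m' = q*a - m,  q' = (d - m'^2)/q,  a' = floor((a_0 + m')/q').
  step 1: m=4, q=7, a=1
  step 2: m=3, q=2, a=3
  step 3: m=3, q=7, a=1
  step 4: m=4, q=1, a=8
a_4 = 2*a_0 = 8, so the period closes here.
sqrt(23) = [4; 1, 3, 1, 8]
Period length = 4

4


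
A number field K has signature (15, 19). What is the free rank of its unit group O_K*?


By Dirichlet's unit theorem:
rank = r1 + r2 - 1
= 15 + 19 - 1
= 33

33


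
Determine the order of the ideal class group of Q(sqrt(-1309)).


K = Q(sqrt(-1309)). d mod 4 = 3, so D = disc(K) = 4d = -5236
h(K) equals the number of primitive reduced positive-definite forms (a, b, c) = a*x^2 + b*x*y + c*y^2 with b^2 - 4ac = D,
where reduced means |b| <= a <= c, with b >= 0 whenever |b| = a or a = c, and primitive means gcd(a, b, c) = 1.
Reduced forces 3a^2 <= |D| = 5236, so 1 <= a <= 41; b must have the parity of D, and c = (b^2 - D)/(4a) must be an integer >= a.
Enumerate a = 1..41, b in [-a, a]:
  a=1: (1, 0, 1309)  [1]
  a=2: (2, 2, 655)  [1]
  a=3..4: none
  a=5: (5, -2, 262), (5, 2, 262)  [2]
  a=6: none
  a=7: (7, 0, 187)  [1]
  a=8..9: none
  a=10: (10, -2, 131), (10, 2, 131)  [2]
  a=11: (11, 0, 119)  [1]
  a=12: none
  a=13: (13, -4, 101), (13, 4, 101)  [2]
  a=14: (14, 14, 97)  [1]
  a=15..16: none
  a=17: (17, 0, 77)  [1]
  a=18..21: none
  a=22: (22, 22, 65)  [1]
  a=23: (23, -10, 58), (23, 10, 58)  [2]
  a=24: none
  a=25: (25, -8, 53), (25, 8, 53)  [2]
  a=26: (26, -22, 55), (26, 22, 55)  [2]
  a=27..28: none
  a=29: (29, -10, 46), (29, 10, 46)  [2]
  a=30..33: none
  a=34: (34, 34, 47)  [1]
  a=35: (35, -28, 43), (35, 28, 43)  [2]
  a=36..41: none
Total reduced forms: 1 + 1 + 2 + 1 + 2 + 1 + 2 + 1 + 1 + 1 + 2 + 2 + 2 + 2 + 1 + 2 = 24
h = 24

24


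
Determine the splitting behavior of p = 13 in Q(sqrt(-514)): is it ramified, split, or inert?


K = Q(sqrt(-514)). Since d mod 4 = 2, disc(K) = -2056.
Check p | disc: -2056 mod 13 = 11.
p does not divide disc. Compute Legendre symbol (d/p):
6^((13-1)/2) mod 13 = -1
(d/p) = -1, so p is inert: (p) stays prime with e=1, f=2, g=1.
Therefore p is inert.

inert


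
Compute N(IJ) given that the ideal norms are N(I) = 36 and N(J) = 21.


N(IJ) = N(I) * N(J)
= 36 * 21
= 756

756


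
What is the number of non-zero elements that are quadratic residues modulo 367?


For prime p, the number of non-zero quadratic residues is (p-1)/2.
= (367-1)/2
= 183

183


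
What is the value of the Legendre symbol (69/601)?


p = 601 is prime, so compute (69/601) with the reciprocity algorithm (Jacobi-symbol steps: pull out 2s via (2/n), flip via reciprocity, reduce):
  reciprocity: (69/601) -> +(601/69)
  reduce: (49/69)
  reciprocity: (49/69) -> +(69/49)
  reduce: (20/49)
  pull out 2: (2/49) = +1  (since 49 mod 8 = 1)
  pull out 2: (2/49) = +1  (since 49 mod 8 = 1)
  reciprocity: (5/49) -> +(49/5)
  reduce: (4/5)
  pull out 2: (2/5) = -1  (since 5 mod 8 = 5)
  pull out 2: (2/5) = -1  (since 5 mod 8 = 5)
  (1/5) = 1
Product of signs = 1
(69/601) = 1

1


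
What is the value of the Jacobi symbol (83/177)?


Compute (83/177) via quadratic reciprocity:
  reciprocity: (83/177) -> +(177/83)
  reduce: (11/83)
  reciprocity: (11/83) -> -(83/11)
  reduce: (6/11)
  pull out 2: (2/11) = -1  (since 11 mod 8 = 3)
  reciprocity: (3/11) -> -(11/3)
  reduce: (2/3)
  pull out 2: (2/3) = -1  (since 3 mod 8 = 3)
  (1/3) = 1
Product of signs = 1

1


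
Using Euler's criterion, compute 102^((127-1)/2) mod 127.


p = 127 is prime and the exponent is (p-1)/2 = 63, so by Euler's criterion 102^63 = (102/127) = +1 or -1 mod 127.
Compute by square-and-multiply:
  63 = 32 + 16 + 8 + 4 + 2 + 1 (binary 111111)
  Repeated squaring mod 127: 102^1 = 102, 102^2 = 117, 102^4 = 100, 102^8 = 94, 102^16 = 73, 102^32 = 122
  102^63 = 102^32 * 102^16 * 102^8 * 102^4 * 102^2 * 102^1 = 122 * 73 * 94 * 100 * 117 * 102 mod 127
    122 * 73 = 8906 = 16 mod 127
    16 * 94 = 1504 = 107 mod 127
    107 * 100 = 10700 = 32 mod 127
    32 * 117 = 3744 = 61 mod 127
    61 * 102 = 6222 = 126 mod 127
  102^63 = 126 mod 127
Result 126 = p - 1 = -1 mod 127: 102 is a quadratic non-residue mod 127. As a residue in [0, p-1] the value is 126.
102^63 mod 127 = 126

126


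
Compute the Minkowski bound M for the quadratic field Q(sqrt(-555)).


d = -555, d mod 4 = 1, so disc(K) = d = -555; |disc(K)| = 555
Imaginary quadratic field, so n = 2, s = r2 = 1, r1 = 0
M = (n!/n^n) * (4/pi)^s * sqrt(|disc(K)|) = (2!/2^2) * (4/pi)^1 * sqrt(555)
= 0.5 * 1.273240 * 23.558438
= 14.9978

14.9978


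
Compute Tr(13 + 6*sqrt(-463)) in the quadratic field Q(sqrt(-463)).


Tr(a + b*sqrt(d)) = (a + b*sqrt(d)) + (a - b*sqrt(d)) = 2a
= 2 * (13)
= 26

26


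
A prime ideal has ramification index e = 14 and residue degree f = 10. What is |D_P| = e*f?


|D_P| = e * f
= 14 * 10
= 140

140


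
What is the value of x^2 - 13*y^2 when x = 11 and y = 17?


x^2 - d*y^2
= 11^2 - 13*17^2
= 121 - 3757
= -3636

-3636


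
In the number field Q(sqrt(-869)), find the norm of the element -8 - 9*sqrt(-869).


N(a + b*sqrt(d)) = a^2 - d*b^2
= (-8)^2 - (-869)*(-9)^2
= 64 + 70389
= 70453

70453


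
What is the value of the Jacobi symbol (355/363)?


Compute (355/363) via quadratic reciprocity:
  reciprocity: (355/363) -> -(363/355)
  reduce: (8/355)
  pull out 2: (2/355) = -1  (since 355 mod 8 = 3)
  pull out 2: (2/355) = -1  (since 355 mod 8 = 3)
  pull out 2: (2/355) = -1  (since 355 mod 8 = 3)
  (1/355) = 1
Product of signs = 1

1


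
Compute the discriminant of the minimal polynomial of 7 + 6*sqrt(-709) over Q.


The element 7 + 6*sqrt(-709) has minimal polynomial:
x^2 - 14*x + 25573
Discriminant = (-14)^2 - 4*(25573)
= 196 - 102292
= -102096

-102096


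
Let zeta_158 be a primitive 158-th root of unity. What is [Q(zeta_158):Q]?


The degree equals Euler's totient phi(158).
158 = 2 * 79
phi(158) = 78

78


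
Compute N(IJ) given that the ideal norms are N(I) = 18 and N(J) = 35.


N(IJ) = N(I) * N(J)
= 18 * 35
= 630

630


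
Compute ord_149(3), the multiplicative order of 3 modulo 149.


We want ord_149(3), the smallest k >= 1 with 3^k = 1 mod 149.
n = 149 = 149, phi(149) = 148; the order divides phi(n).
Divisors of 148: 1, 2, 4, 37, 74, 148
Repeated squaring mod 149: 3^1 = 3, 3^2 = 9, 3^4 = 81, 3^8 = 5, 3^16 = 25, 3^32 = 29, 3^64 = 96, 3^128 = 127
Test divisors in increasing order:
  k=1: 3^1 = 3 mod 149
  k=2: 3^2 = 9 mod 149
  k=4: 3^4 = 81 mod 149
  k=37: 3^37 = 29 * 81 * 3 = 44 mod 149
  k=74: 3^74 = 96 * 5 * 9 = 148 mod 149
  k=148: 3^148 = 127 * 25 * 81 = 1 mod 149  <- first divisor giving 1
Order = 148

148


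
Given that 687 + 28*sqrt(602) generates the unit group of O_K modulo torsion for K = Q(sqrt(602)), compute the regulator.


epsilon = 687 + 28*sqrt(602)
= 1373.9993
R = ln(1373.9993)
= 7.2255

7.2255


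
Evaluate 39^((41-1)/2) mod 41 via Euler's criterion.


p = 41 is prime and the exponent is (p-1)/2 = 20, so by Euler's criterion 39^20 = (39/41) = +1 or -1 mod 41.
Compute by square-and-multiply:
  20 = 16 + 4 (binary 10100)
  Repeated squaring mod 41: 39^1 = 39, 39^2 = 4, 39^4 = 16, 39^8 = 10, 39^16 = 18
  39^20 = 39^16 * 39^4 = 18 * 16 mod 41
    18 * 16 = 288 = 1 mod 41
  39^20 = 1 mod 41
Result 1: 39 is a quadratic residue mod 41.
39^20 mod 41 = 1

1


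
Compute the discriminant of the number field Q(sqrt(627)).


For K = Q(sqrt(d)) with d squarefree: disc(K) = d if d = 1 mod 4, and disc(K) = 4d if d = 2 or 3 mod 4.
Here d = 627, and d mod 4 = 3.
d = 3 mod 4, not 1 (O_K = Z[sqrt(d)]), so disc(K) = 4d = 4 * (627) = 2508

2508


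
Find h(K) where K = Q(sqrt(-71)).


K = Q(sqrt(-71)). d mod 4 = 1, so D = disc(K) = d = -71
h(K) equals the number of primitive reduced positive-definite forms (a, b, c) = a*x^2 + b*x*y + c*y^2 with b^2 - 4ac = D,
where reduced means |b| <= a <= c, with b >= 0 whenever |b| = a or a = c, and primitive means gcd(a, b, c) = 1.
Reduced forces 3a^2 <= |D| = 71, so 1 <= a <= 4; b must have the parity of D, and c = (b^2 - D)/(4a) must be an integer >= a.
Enumerate a = 1..4, b in [-a, a]:
  a=1: (1, 1, 18)  [1]
  a=2: (2, -1, 9), (2, 1, 9)  [2]
  a=3: (3, -1, 6), (3, 1, 6)  [2]
  a=4: (4, -3, 5), (4, 3, 5)  [2]
Total reduced forms: 1 + 2 + 2 + 2 = 7
h = 7

7
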